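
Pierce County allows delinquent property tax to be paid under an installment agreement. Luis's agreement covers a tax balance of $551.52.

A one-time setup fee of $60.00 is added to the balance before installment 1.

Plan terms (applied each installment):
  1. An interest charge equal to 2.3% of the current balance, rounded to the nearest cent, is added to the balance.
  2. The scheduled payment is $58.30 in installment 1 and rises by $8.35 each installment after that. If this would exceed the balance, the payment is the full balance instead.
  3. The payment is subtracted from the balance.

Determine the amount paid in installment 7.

Installment 1: opening $611.52; interest $14.06 → $625.58; payment $58.30; balance $567.28
Installment 2: opening $567.28; interest $13.05 → $580.33; payment $66.65; balance $513.68
Installment 3: opening $513.68; interest $11.81 → $525.49; payment $75.00; balance $450.49
Installment 4: opening $450.49; interest $10.36 → $460.85; payment $83.35; balance $377.50
Installment 5: opening $377.50; interest $8.68 → $386.18; payment $91.70; balance $294.48
Installment 6: opening $294.48; interest $6.77 → $301.25; payment $100.05; balance $201.20
Installment 7: opening $201.20; interest $4.63 → $205.83; payment $108.40; balance $97.43

$108.40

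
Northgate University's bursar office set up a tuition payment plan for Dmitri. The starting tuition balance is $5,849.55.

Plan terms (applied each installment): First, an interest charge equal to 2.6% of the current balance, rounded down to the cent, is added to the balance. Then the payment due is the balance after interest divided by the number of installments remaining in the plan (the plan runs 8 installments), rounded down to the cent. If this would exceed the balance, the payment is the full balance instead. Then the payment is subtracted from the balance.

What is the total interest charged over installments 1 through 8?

Installment 1: opening $5,849.55; interest $152.08 → $6,001.63; payment $750.20; balance $5,251.43
Installment 2: opening $5,251.43; interest $136.53 → $5,387.96; payment $769.70; balance $4,618.26
Installment 3: opening $4,618.26; interest $120.07 → $4,738.33; payment $789.72; balance $3,948.61
Installment 4: opening $3,948.61; interest $102.66 → $4,051.27; payment $810.25; balance $3,241.02
Installment 5: opening $3,241.02; interest $84.26 → $3,325.28; payment $831.32; balance $2,493.96
Installment 6: opening $2,493.96; interest $64.84 → $2,558.80; payment $852.93; balance $1,705.87
Installment 7: opening $1,705.87; interest $44.35 → $1,750.22; payment $875.11; balance $875.11
Installment 8: opening $875.11; interest $22.75 → $897.86; payment $897.86; balance $0.00
Total interest: $152.08 + $136.53 + $120.07 + $102.66 + $84.26 + $64.84 + $44.35 + $22.75 = $727.54

$727.54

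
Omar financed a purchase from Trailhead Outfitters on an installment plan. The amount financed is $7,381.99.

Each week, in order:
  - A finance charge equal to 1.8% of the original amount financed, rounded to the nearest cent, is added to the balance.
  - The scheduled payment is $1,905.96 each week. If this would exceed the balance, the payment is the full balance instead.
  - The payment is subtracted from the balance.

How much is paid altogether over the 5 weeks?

$8,046.39

Week 1: $7,381.99 +$132.88 interest = $7,514.87; pay $1,905.96 → $5,608.91
Week 2: $5,608.91 +$132.88 interest = $5,741.79; pay $1,905.96 → $3,835.83
Week 3: $3,835.83 +$132.88 interest = $3,968.71; pay $1,905.96 → $2,062.75
Week 4: $2,062.75 +$132.88 interest = $2,195.63; pay $1,905.96 → $289.67
Week 5: $289.67 +$132.88 interest = $422.55; pay $422.55 → $0.00
Total paid: $8,046.39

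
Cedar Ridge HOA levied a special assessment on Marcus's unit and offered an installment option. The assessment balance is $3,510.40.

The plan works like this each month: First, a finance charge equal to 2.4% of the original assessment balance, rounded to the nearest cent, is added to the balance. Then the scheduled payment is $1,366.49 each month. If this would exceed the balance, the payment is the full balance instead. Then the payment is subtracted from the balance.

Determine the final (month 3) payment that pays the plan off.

$1,030.17

Month 1: opening $3,510.40; interest $84.25 → $3,594.65; payment $1,366.49; balance $2,228.16
Month 2: opening $2,228.16; interest $84.25 → $2,312.41; payment $1,366.49; balance $945.92
Month 3: opening $945.92; interest $84.25 → $1,030.17; payment $1,030.17; balance $0.00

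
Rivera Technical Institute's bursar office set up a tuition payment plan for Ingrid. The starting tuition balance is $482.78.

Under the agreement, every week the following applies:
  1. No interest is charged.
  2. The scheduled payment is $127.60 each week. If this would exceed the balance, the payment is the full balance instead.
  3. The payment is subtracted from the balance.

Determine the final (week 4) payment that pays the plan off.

# | Opening | Payment | End bal
1 | $482.78 | $127.60 | $355.18
2 | $355.18 | $127.60 | $227.58
3 | $227.58 | $127.60 | $99.98
4 | $99.98 | $99.98 | $0.00

$99.98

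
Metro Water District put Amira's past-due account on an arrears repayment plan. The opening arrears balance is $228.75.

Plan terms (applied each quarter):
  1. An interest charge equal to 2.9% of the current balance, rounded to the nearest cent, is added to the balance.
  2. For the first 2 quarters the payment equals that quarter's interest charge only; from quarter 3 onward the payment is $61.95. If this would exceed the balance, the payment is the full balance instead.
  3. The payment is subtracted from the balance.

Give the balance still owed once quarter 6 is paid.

$0.00

Quarter 1: $228.75 +$6.63 interest = $235.38; pay $6.63 → $228.75
Quarter 2: $228.75 +$6.63 interest = $235.38; pay $6.63 → $228.75
Quarter 3: $228.75 +$6.63 interest = $235.38; pay $61.95 → $173.43
Quarter 4: $173.43 +$5.03 interest = $178.46; pay $61.95 → $116.51
Quarter 5: $116.51 +$3.38 interest = $119.89; pay $61.95 → $57.94
Quarter 6: $57.94 +$1.68 interest = $59.62; pay $59.62 → $0.00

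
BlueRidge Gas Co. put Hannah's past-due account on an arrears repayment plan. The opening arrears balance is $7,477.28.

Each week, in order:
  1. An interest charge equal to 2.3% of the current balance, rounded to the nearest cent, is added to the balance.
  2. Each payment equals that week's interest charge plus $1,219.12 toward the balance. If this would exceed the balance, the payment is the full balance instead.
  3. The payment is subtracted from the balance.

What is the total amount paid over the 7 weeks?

Week 1: opening $7,477.28; interest $171.98 → $7,649.26; payment $1,391.10; balance $6,258.16
Week 2: opening $6,258.16; interest $143.94 → $6,402.10; payment $1,363.06; balance $5,039.04
Week 3: opening $5,039.04; interest $115.90 → $5,154.94; payment $1,335.02; balance $3,819.92
Week 4: opening $3,819.92; interest $87.86 → $3,907.78; payment $1,306.98; balance $2,600.80
Week 5: opening $2,600.80; interest $59.82 → $2,660.62; payment $1,278.94; balance $1,381.68
Week 6: opening $1,381.68; interest $31.78 → $1,413.46; payment $1,250.90; balance $162.56
Week 7: opening $162.56; interest $3.74 → $166.30; payment $166.30; balance $0.00
Total paid: $8,092.30

$8,092.30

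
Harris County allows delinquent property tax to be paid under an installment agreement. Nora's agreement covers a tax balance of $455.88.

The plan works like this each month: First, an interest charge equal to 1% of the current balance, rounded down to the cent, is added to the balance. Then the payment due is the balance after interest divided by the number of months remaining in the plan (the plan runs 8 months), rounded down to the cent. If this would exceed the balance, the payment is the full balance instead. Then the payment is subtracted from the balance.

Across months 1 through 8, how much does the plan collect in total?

$476.83

# | Opening | Interest | Payment | End bal
1 | $455.88 | $4.55 | $57.55 | $402.88
2 | $402.88 | $4.02 | $58.12 | $348.78
3 | $348.78 | $3.48 | $58.71 | $293.55
4 | $293.55 | $2.93 | $59.29 | $237.19
5 | $237.19 | $2.37 | $59.89 | $179.67
6 | $179.67 | $1.79 | $60.48 | $120.98
7 | $120.98 | $1.20 | $61.09 | $61.09
8 | $61.09 | $0.61 | $61.70 | $0.00
Total paid: $476.83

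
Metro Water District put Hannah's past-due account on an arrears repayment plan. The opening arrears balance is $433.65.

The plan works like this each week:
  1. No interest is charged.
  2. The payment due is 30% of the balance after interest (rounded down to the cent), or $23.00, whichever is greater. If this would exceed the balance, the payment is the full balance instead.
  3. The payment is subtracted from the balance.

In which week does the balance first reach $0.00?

9

Week 1: opening $433.65; payment $130.09; balance $303.56
Week 2: opening $303.56; payment $91.06; balance $212.50
Week 3: opening $212.50; payment $63.75; balance $148.75
Week 4: opening $148.75; payment $44.62; balance $104.13
Week 5: opening $104.13; payment $31.23; balance $72.90
Week 6: opening $72.90; payment $23.00; balance $49.90
Week 7: opening $49.90; payment $23.00; balance $26.90
Week 8: opening $26.90; payment $23.00; balance $3.90
Week 9: opening $3.90; payment $3.90; balance $0.00
Balance reaches $0.00 in week 9.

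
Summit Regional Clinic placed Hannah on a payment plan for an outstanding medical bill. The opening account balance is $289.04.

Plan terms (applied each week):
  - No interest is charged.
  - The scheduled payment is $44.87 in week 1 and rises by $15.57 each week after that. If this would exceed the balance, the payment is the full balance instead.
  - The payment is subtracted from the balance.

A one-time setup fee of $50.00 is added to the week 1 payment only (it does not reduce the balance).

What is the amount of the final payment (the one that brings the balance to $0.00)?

Week 1: opening $289.04; payment $44.87 (+ $50.00 fee); balance $244.17
Week 2: opening $244.17; payment $60.44; balance $183.73
Week 3: opening $183.73; payment $76.01; balance $107.72
Week 4: opening $107.72; payment $91.58; balance $16.14
Week 5: opening $16.14; payment $16.14; balance $0.00

$16.14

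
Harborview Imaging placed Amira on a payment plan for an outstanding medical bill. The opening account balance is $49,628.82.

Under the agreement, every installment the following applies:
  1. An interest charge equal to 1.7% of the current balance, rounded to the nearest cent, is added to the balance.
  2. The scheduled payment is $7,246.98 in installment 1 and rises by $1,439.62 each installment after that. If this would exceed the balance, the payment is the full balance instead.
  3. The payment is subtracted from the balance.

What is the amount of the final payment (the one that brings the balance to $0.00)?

$1,893.77

Installment 1: $49,628.82 +$843.69 interest = $50,472.51; pay $7,246.98 → $43,225.53
Installment 2: $43,225.53 +$734.83 interest = $43,960.36; pay $8,686.60 → $35,273.76
Installment 3: $35,273.76 +$599.65 interest = $35,873.41; pay $10,126.22 → $25,747.19
Installment 4: $25,747.19 +$437.70 interest = $26,184.89; pay $11,565.84 → $14,619.05
Installment 5: $14,619.05 +$248.52 interest = $14,867.57; pay $13,005.46 → $1,862.11
Installment 6: $1,862.11 +$31.66 interest = $1,893.77; pay $1,893.77 → $0.00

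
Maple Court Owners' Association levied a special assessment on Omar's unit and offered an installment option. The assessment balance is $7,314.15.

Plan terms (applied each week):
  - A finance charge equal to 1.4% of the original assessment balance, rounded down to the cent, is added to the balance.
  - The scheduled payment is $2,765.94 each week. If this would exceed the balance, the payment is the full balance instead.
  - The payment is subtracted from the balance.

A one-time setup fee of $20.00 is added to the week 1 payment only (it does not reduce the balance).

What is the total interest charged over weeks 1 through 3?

# | Opening | Interest | Payment | Fee | End bal
1 | $7,314.15 | $102.39 | $2,765.94 | $20.00 | $4,650.60
2 | $4,650.60 | $102.39 | $2,765.94 | — | $1,987.05
3 | $1,987.05 | $102.39 | $2,089.44 | — | $0.00
Total interest: $102.39 + $102.39 + $102.39 = $307.17

$307.17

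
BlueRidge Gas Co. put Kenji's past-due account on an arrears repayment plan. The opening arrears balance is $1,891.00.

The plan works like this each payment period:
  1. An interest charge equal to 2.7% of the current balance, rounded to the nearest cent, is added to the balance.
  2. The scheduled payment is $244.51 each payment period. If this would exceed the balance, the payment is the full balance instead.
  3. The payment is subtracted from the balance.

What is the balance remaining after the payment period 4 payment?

Payment period 1: opening $1,891.00; interest $51.06 → $1,942.06; payment $244.51; balance $1,697.55
Payment period 2: opening $1,697.55; interest $45.83 → $1,743.38; payment $244.51; balance $1,498.87
Payment period 3: opening $1,498.87; interest $40.47 → $1,539.34; payment $244.51; balance $1,294.83
Payment period 4: opening $1,294.83; interest $34.96 → $1,329.79; payment $244.51; balance $1,085.28

$1,085.28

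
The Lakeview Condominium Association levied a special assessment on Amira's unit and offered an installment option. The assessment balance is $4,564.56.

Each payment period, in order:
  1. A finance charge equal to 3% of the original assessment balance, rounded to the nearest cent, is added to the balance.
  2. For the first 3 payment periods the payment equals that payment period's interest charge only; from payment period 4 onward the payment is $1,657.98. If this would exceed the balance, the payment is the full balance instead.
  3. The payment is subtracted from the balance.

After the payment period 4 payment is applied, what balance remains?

$3,043.52

Payment period 1: opening $4,564.56; interest $136.94 → $4,701.50; payment $136.94; balance $4,564.56
Payment period 2: opening $4,564.56; interest $136.94 → $4,701.50; payment $136.94; balance $4,564.56
Payment period 3: opening $4,564.56; interest $136.94 → $4,701.50; payment $136.94; balance $4,564.56
Payment period 4: opening $4,564.56; interest $136.94 → $4,701.50; payment $1,657.98; balance $3,043.52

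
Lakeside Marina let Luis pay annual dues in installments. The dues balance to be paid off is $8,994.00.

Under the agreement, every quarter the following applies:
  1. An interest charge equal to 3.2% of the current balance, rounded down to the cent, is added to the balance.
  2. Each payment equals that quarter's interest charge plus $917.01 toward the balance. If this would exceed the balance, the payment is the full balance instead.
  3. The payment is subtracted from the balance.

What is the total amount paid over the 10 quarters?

$10,551.53

# | Opening | Interest | Payment | End bal
1 | $8,994.00 | $287.80 | $1,204.81 | $8,076.99
2 | $8,076.99 | $258.46 | $1,175.47 | $7,159.98
3 | $7,159.98 | $229.11 | $1,146.12 | $6,242.97
4 | $6,242.97 | $199.77 | $1,116.78 | $5,325.96
5 | $5,325.96 | $170.43 | $1,087.44 | $4,408.95
6 | $4,408.95 | $141.08 | $1,058.09 | $3,491.94
7 | $3,491.94 | $111.74 | $1,028.75 | $2,574.93
8 | $2,574.93 | $82.39 | $999.40 | $1,657.92
9 | $1,657.92 | $53.05 | $970.06 | $740.91
10 | $740.91 | $23.70 | $764.61 | $0.00
Total paid: $10,551.53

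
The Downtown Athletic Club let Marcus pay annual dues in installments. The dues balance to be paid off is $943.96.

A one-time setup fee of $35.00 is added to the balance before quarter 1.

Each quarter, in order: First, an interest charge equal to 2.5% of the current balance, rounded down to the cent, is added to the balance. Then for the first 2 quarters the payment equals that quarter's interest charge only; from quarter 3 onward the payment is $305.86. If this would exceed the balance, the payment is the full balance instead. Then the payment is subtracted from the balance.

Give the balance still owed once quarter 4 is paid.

Quarter 1: opening $978.96; interest $24.47 → $1,003.43; payment $24.47; balance $978.96
Quarter 2: opening $978.96; interest $24.47 → $1,003.43; payment $24.47; balance $978.96
Quarter 3: opening $978.96; interest $24.47 → $1,003.43; payment $305.86; balance $697.57
Quarter 4: opening $697.57; interest $17.43 → $715.00; payment $305.86; balance $409.14

$409.14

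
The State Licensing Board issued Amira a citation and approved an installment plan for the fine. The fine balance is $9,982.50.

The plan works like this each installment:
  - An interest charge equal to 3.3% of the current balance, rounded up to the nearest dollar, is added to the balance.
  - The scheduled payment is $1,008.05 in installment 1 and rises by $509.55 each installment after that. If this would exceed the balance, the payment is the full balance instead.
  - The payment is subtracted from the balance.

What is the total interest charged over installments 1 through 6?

Installment 1: $9,982.50 +$330.00 interest = $10,312.50; pay $1,008.05 → $9,304.45
Installment 2: $9,304.45 +$308.00 interest = $9,612.45; pay $1,517.60 → $8,094.85
Installment 3: $8,094.85 +$268.00 interest = $8,362.85; pay $2,027.15 → $6,335.70
Installment 4: $6,335.70 +$210.00 interest = $6,545.70; pay $2,536.70 → $4,009.00
Installment 5: $4,009.00 +$133.00 interest = $4,142.00; pay $3,046.25 → $1,095.75
Installment 6: $1,095.75 +$37.00 interest = $1,132.75; pay $1,132.75 → $0.00
Total interest: $330.00 + $308.00 + $268.00 + $210.00 + $133.00 + $37.00 = $1,286.00

$1,286.00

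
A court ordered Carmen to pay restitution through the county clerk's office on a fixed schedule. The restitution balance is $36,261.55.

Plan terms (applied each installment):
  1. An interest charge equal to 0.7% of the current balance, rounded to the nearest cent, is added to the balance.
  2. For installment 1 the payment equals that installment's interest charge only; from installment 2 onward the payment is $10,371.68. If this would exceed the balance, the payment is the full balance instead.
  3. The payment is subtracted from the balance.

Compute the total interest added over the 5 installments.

$842.23

Installment 1: opening $36,261.55; interest $253.83 → $36,515.38; payment $253.83; balance $36,261.55
Installment 2: opening $36,261.55; interest $253.83 → $36,515.38; payment $10,371.68; balance $26,143.70
Installment 3: opening $26,143.70; interest $183.01 → $26,326.71; payment $10,371.68; balance $15,955.03
Installment 4: opening $15,955.03; interest $111.69 → $16,066.72; payment $10,371.68; balance $5,695.04
Installment 5: opening $5,695.04; interest $39.87 → $5,734.91; payment $5,734.91; balance $0.00
Total interest: $253.83 + $253.83 + $183.01 + $111.69 + $39.87 = $842.23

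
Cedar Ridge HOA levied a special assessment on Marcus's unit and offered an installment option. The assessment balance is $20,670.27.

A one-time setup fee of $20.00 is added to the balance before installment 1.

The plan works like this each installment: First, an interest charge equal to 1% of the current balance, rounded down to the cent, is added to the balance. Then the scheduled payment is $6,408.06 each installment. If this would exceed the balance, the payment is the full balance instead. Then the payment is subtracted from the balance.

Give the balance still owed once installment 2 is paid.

$8,225.94

Installment 1: opening $20,690.27; interest $206.90 → $20,897.17; payment $6,408.06; balance $14,489.11
Installment 2: opening $14,489.11; interest $144.89 → $14,634.00; payment $6,408.06; balance $8,225.94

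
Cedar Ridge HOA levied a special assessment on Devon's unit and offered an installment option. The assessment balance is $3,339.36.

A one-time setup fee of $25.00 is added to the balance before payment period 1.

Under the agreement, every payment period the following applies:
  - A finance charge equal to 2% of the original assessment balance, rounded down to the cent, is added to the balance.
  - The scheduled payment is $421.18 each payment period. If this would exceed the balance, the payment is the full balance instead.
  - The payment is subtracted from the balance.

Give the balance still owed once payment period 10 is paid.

# | Opening | Interest | Payment | End bal
1 | $3,364.36 | $66.78 | $421.18 | $3,009.96
2 | $3,009.96 | $66.78 | $421.18 | $2,655.56
3 | $2,655.56 | $66.78 | $421.18 | $2,301.16
4 | $2,301.16 | $66.78 | $421.18 | $1,946.76
5 | $1,946.76 | $66.78 | $421.18 | $1,592.36
6 | $1,592.36 | $66.78 | $421.18 | $1,237.96
7 | $1,237.96 | $66.78 | $421.18 | $883.56
8 | $883.56 | $66.78 | $421.18 | $529.16
9 | $529.16 | $66.78 | $421.18 | $174.76
10 | $174.76 | $66.78 | $241.54 | $0.00

$0.00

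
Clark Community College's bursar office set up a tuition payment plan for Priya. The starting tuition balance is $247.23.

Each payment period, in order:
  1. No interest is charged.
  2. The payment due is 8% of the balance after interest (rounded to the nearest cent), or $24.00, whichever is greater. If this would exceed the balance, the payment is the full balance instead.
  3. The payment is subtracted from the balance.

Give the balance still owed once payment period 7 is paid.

Payment period 1: $247.23 − $24.00 → $223.23
Payment period 2: $223.23 − $24.00 → $199.23
Payment period 3: $199.23 − $24.00 → $175.23
Payment period 4: $175.23 − $24.00 → $151.23
Payment period 5: $151.23 − $24.00 → $127.23
Payment period 6: $127.23 − $24.00 → $103.23
Payment period 7: $103.23 − $24.00 → $79.23

$79.23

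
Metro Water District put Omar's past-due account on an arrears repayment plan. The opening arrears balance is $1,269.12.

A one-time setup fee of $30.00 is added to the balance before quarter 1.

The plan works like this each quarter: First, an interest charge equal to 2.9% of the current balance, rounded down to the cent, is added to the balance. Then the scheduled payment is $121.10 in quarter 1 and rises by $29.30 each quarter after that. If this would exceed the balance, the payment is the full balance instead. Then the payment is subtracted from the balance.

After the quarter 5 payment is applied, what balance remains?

Quarter 1: opening $1,299.12; interest $37.67 → $1,336.79; payment $121.10; balance $1,215.69
Quarter 2: opening $1,215.69; interest $35.25 → $1,250.94; payment $150.40; balance $1,100.54
Quarter 3: opening $1,100.54; interest $31.91 → $1,132.45; payment $179.70; balance $952.75
Quarter 4: opening $952.75; interest $27.62 → $980.37; payment $209.00; balance $771.37
Quarter 5: opening $771.37; interest $22.36 → $793.73; payment $238.30; balance $555.43

$555.43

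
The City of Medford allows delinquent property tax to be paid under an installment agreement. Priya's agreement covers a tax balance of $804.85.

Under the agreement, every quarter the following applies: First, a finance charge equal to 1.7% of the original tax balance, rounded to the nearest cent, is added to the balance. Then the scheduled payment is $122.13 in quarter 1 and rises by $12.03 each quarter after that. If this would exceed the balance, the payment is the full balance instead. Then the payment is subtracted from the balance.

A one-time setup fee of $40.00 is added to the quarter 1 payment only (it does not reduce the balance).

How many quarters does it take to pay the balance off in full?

6

# | Opening | Interest | Payment | Fee | End bal
1 | $804.85 | $13.68 | $122.13 | $40.00 | $696.40
2 | $696.40 | $13.68 | $134.16 | — | $575.92
3 | $575.92 | $13.68 | $146.19 | — | $443.41
4 | $443.41 | $13.68 | $158.22 | — | $298.87
5 | $298.87 | $13.68 | $170.25 | — | $142.30
6 | $142.30 | $13.68 | $155.98 | — | $0.00
Balance reaches $0.00 in quarter 6.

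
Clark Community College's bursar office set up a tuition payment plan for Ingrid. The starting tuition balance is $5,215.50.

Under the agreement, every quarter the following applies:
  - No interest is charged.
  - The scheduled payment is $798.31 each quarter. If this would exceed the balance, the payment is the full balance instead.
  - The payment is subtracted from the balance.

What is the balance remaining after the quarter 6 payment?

Quarter 1: opening $5,215.50; payment $798.31; balance $4,417.19
Quarter 2: opening $4,417.19; payment $798.31; balance $3,618.88
Quarter 3: opening $3,618.88; payment $798.31; balance $2,820.57
Quarter 4: opening $2,820.57; payment $798.31; balance $2,022.26
Quarter 5: opening $2,022.26; payment $798.31; balance $1,223.95
Quarter 6: opening $1,223.95; payment $798.31; balance $425.64

$425.64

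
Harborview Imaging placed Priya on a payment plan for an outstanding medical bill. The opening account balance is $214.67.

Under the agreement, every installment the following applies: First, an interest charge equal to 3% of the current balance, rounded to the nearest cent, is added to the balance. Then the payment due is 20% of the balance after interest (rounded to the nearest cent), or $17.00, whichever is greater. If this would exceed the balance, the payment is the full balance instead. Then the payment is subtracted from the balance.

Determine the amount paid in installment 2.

Installment 1: opening $214.67; interest $6.44 → $221.11; payment $44.22; balance $176.89
Installment 2: opening $176.89; interest $5.31 → $182.20; payment $36.44; balance $145.76

$36.44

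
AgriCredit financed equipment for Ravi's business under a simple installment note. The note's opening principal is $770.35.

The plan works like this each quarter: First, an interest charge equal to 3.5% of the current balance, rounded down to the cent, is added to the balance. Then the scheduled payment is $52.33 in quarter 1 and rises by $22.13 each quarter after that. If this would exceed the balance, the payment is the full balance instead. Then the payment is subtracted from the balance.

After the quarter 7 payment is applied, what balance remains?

$80.17

Quarter 1: $770.35 +$26.96 interest = $797.31; pay $52.33 → $744.98
Quarter 2: $744.98 +$26.07 interest = $771.05; pay $74.46 → $696.59
Quarter 3: $696.59 +$24.38 interest = $720.97; pay $96.59 → $624.38
Quarter 4: $624.38 +$21.85 interest = $646.23; pay $118.72 → $527.51
Quarter 5: $527.51 +$18.46 interest = $545.97; pay $140.85 → $405.12
Quarter 6: $405.12 +$14.17 interest = $419.29; pay $162.98 → $256.31
Quarter 7: $256.31 +$8.97 interest = $265.28; pay $185.11 → $80.17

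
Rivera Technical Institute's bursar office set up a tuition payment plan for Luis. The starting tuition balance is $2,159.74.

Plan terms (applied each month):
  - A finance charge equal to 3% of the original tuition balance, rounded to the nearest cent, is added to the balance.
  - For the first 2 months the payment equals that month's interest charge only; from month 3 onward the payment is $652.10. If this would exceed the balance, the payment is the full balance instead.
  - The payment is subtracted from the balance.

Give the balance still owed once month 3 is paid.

$1,572.43

Month 1: opening $2,159.74; interest $64.79 → $2,224.53; payment $64.79; balance $2,159.74
Month 2: opening $2,159.74; interest $64.79 → $2,224.53; payment $64.79; balance $2,159.74
Month 3: opening $2,159.74; interest $64.79 → $2,224.53; payment $652.10; balance $1,572.43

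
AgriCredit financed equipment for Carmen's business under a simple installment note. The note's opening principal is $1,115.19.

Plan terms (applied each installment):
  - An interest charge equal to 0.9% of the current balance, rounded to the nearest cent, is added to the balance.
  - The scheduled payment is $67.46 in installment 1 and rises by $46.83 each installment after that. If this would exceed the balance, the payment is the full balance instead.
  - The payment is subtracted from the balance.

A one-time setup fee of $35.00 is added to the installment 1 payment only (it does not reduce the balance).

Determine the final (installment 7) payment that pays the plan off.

$52.34

Installment 1: opening $1,115.19; interest $10.04 → $1,125.23; payment $67.46 (+ $35.00 fee); balance $1,057.77
Installment 2: opening $1,057.77; interest $9.52 → $1,067.29; payment $114.29; balance $953.00
Installment 3: opening $953.00; interest $8.58 → $961.58; payment $161.12; balance $800.46
Installment 4: opening $800.46; interest $7.20 → $807.66; payment $207.95; balance $599.71
Installment 5: opening $599.71; interest $5.40 → $605.11; payment $254.78; balance $350.33
Installment 6: opening $350.33; interest $3.15 → $353.48; payment $301.61; balance $51.87
Installment 7: opening $51.87; interest $0.47 → $52.34; payment $52.34; balance $0.00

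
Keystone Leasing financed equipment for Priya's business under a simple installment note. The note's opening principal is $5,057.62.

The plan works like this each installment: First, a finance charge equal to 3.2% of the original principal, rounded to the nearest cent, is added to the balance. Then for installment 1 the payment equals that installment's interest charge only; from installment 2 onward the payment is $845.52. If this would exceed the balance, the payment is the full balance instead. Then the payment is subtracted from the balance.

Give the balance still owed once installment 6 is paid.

Installment 1: $5,057.62 +$161.84 interest = $5,219.46; pay $161.84 → $5,057.62
Installment 2: $5,057.62 +$161.84 interest = $5,219.46; pay $845.52 → $4,373.94
Installment 3: $4,373.94 +$161.84 interest = $4,535.78; pay $845.52 → $3,690.26
Installment 4: $3,690.26 +$161.84 interest = $3,852.10; pay $845.52 → $3,006.58
Installment 5: $3,006.58 +$161.84 interest = $3,168.42; pay $845.52 → $2,322.90
Installment 6: $2,322.90 +$161.84 interest = $2,484.74; pay $845.52 → $1,639.22

$1,639.22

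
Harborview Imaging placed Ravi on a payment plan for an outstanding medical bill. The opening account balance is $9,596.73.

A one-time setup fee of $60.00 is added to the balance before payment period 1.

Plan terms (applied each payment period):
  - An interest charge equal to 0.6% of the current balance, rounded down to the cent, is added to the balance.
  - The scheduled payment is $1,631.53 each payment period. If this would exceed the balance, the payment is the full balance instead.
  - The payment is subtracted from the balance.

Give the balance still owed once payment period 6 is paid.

Payment period 1: opening $9,656.73; interest $57.94 → $9,714.67; payment $1,631.53; balance $8,083.14
Payment period 2: opening $8,083.14; interest $48.49 → $8,131.63; payment $1,631.53; balance $6,500.10
Payment period 3: opening $6,500.10; interest $39.00 → $6,539.10; payment $1,631.53; balance $4,907.57
Payment period 4: opening $4,907.57; interest $29.44 → $4,937.01; payment $1,631.53; balance $3,305.48
Payment period 5: opening $3,305.48; interest $19.83 → $3,325.31; payment $1,631.53; balance $1,693.78
Payment period 6: opening $1,693.78; interest $10.16 → $1,703.94; payment $1,631.53; balance $72.41

$72.41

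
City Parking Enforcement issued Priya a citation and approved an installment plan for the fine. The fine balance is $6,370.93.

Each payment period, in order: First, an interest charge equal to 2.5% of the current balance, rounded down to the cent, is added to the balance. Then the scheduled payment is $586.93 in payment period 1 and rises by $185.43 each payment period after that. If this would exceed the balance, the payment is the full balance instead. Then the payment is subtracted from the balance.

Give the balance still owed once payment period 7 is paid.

Payment period 1: opening $6,370.93; interest $159.27 → $6,530.20; payment $586.93; balance $5,943.27
Payment period 2: opening $5,943.27; interest $148.58 → $6,091.85; payment $772.36; balance $5,319.49
Payment period 3: opening $5,319.49; interest $132.98 → $5,452.47; payment $957.79; balance $4,494.68
Payment period 4: opening $4,494.68; interest $112.36 → $4,607.04; payment $1,143.22; balance $3,463.82
Payment period 5: opening $3,463.82; interest $86.59 → $3,550.41; payment $1,328.65; balance $2,221.76
Payment period 6: opening $2,221.76; interest $55.54 → $2,277.30; payment $1,514.08; balance $763.22
Payment period 7: opening $763.22; interest $19.08 → $782.30; payment $782.30; balance $0.00

$0.00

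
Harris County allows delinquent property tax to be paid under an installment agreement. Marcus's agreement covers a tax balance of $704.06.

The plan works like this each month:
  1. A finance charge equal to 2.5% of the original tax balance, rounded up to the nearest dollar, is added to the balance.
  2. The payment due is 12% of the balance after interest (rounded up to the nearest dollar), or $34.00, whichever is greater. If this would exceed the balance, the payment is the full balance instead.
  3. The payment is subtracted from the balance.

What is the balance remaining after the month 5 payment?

Month 1: opening $704.06; interest $18.00 → $722.06; payment $87.00; balance $635.06
Month 2: opening $635.06; interest $18.00 → $653.06; payment $79.00; balance $574.06
Month 3: opening $574.06; interest $18.00 → $592.06; payment $72.00; balance $520.06
Month 4: opening $520.06; interest $18.00 → $538.06; payment $65.00; balance $473.06
Month 5: opening $473.06; interest $18.00 → $491.06; payment $59.00; balance $432.06

$432.06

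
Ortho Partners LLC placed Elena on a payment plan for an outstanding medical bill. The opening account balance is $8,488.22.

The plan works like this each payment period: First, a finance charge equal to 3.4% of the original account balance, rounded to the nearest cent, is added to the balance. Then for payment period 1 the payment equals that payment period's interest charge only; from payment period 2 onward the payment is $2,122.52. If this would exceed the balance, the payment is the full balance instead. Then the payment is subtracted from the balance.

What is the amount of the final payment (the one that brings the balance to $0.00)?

$1,441.14

Payment period 1: $8,488.22 +$288.60 interest = $8,776.82; pay $288.60 → $8,488.22
Payment period 2: $8,488.22 +$288.60 interest = $8,776.82; pay $2,122.52 → $6,654.30
Payment period 3: $6,654.30 +$288.60 interest = $6,942.90; pay $2,122.52 → $4,820.38
Payment period 4: $4,820.38 +$288.60 interest = $5,108.98; pay $2,122.52 → $2,986.46
Payment period 5: $2,986.46 +$288.60 interest = $3,275.06; pay $2,122.52 → $1,152.54
Payment period 6: $1,152.54 +$288.60 interest = $1,441.14; pay $1,441.14 → $0.00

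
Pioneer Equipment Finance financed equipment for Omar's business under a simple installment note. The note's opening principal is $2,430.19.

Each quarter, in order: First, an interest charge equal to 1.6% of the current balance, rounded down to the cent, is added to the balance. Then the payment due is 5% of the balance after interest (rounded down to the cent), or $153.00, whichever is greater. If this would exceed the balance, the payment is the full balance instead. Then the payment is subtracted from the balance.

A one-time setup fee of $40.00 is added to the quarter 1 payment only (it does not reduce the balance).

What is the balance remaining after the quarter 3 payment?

Quarter 1: $2,430.19 +$38.88 interest = $2,469.07; pay $153.00 (+ $40.00 fee) → $2,316.07
Quarter 2: $2,316.07 +$37.05 interest = $2,353.12; pay $153.00 → $2,200.12
Quarter 3: $2,200.12 +$35.20 interest = $2,235.32; pay $153.00 → $2,082.32

$2,082.32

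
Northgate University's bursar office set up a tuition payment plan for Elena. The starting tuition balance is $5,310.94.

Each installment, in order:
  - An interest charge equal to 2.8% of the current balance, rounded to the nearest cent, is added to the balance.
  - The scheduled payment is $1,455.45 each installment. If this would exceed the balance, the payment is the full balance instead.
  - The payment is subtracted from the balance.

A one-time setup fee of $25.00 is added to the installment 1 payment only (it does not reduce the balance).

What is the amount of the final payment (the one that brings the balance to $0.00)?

$1,315.76

Installment 1: opening $5,310.94; interest $148.71 → $5,459.65; payment $1,455.45 (+ $25.00 fee); balance $4,004.20
Installment 2: opening $4,004.20; interest $112.12 → $4,116.32; payment $1,455.45; balance $2,660.87
Installment 3: opening $2,660.87; interest $74.50 → $2,735.37; payment $1,455.45; balance $1,279.92
Installment 4: opening $1,279.92; interest $35.84 → $1,315.76; payment $1,315.76; balance $0.00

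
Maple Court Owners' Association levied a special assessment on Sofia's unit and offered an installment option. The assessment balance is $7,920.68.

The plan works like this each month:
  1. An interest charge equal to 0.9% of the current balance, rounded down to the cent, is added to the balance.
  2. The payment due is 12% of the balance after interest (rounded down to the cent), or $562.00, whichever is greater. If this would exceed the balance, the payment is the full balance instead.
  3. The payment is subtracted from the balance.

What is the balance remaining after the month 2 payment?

# | Opening | Interest | Payment | End bal
1 | $7,920.68 | $71.28 | $959.03 | $7,032.93
2 | $7,032.93 | $63.29 | $851.54 | $6,244.68

$6,244.68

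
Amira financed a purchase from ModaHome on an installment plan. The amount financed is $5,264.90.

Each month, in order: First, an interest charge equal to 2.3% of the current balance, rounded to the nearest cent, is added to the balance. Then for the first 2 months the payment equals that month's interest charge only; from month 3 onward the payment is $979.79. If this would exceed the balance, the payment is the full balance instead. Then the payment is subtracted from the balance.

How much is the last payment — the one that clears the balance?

$787.00

# | Opening | Interest | Payment | End bal
1 | $5,264.90 | $121.09 | $121.09 | $5,264.90
2 | $5,264.90 | $121.09 | $121.09 | $5,264.90
3 | $5,264.90 | $121.09 | $979.79 | $4,406.20
4 | $4,406.20 | $101.34 | $979.79 | $3,527.75
5 | $3,527.75 | $81.14 | $979.79 | $2,629.10
6 | $2,629.10 | $60.47 | $979.79 | $1,709.78
7 | $1,709.78 | $39.32 | $979.79 | $769.31
8 | $769.31 | $17.69 | $787.00 | $0.00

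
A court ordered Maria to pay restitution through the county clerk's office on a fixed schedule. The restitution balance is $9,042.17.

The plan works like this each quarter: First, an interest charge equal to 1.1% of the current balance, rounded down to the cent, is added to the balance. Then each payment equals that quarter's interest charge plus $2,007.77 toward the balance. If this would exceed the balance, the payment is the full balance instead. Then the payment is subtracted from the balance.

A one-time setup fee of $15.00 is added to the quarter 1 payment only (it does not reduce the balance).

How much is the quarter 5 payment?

Quarter 1: $9,042.17 +$99.46 interest = $9,141.63; pay $2,107.23 (+ $15.00 fee) → $7,034.40
Quarter 2: $7,034.40 +$77.37 interest = $7,111.77; pay $2,085.14 → $5,026.63
Quarter 3: $5,026.63 +$55.29 interest = $5,081.92; pay $2,063.06 → $3,018.86
Quarter 4: $3,018.86 +$33.20 interest = $3,052.06; pay $2,040.97 → $1,011.09
Quarter 5: $1,011.09 +$11.12 interest = $1,022.21; pay $1,022.21 → $0.00

$1,022.21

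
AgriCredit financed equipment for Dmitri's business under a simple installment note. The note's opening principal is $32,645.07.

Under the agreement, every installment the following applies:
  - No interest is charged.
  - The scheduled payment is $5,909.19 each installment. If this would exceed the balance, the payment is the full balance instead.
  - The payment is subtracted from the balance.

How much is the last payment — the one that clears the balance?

Installment 1: $32,645.07 − $5,909.19 → $26,735.88
Installment 2: $26,735.88 − $5,909.19 → $20,826.69
Installment 3: $20,826.69 − $5,909.19 → $14,917.50
Installment 4: $14,917.50 − $5,909.19 → $9,008.31
Installment 5: $9,008.31 − $5,909.19 → $3,099.12
Installment 6: $3,099.12 − $3,099.12 → $0.00

$3,099.12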